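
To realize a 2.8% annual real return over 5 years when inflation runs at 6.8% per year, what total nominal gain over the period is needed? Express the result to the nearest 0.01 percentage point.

59.52%

Required annual nominal rate: (1+2.8%)(1+6.8%) − 1 = 9.7904%.
Cumulative over 5 years: (1 + 0.097904)^5 − 1 ≈ 0.59522.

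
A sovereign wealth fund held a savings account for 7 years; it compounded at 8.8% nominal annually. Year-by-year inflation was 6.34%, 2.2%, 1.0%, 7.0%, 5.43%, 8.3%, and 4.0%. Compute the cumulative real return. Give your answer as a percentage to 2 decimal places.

29.40%

Cumulative inflation factor: 1.0634 × 1.022 × 1.010 × 1.070 × 1.0543 × 1.083 × 1.040 ≈ 1.39469.
Nominal growth factor: 1.80469. Real growth factor = 1.80469 / 1.39469 ≈ 1.29397.
Total real return ≈ 29.3968%.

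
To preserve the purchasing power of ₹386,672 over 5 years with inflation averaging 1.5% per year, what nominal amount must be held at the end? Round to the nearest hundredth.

₹416,555.56

Cumulative price-level factor: (1+1.5%)^5 ≈ 1.0772840039.
The nominal amount required is ₹386,672 scaled up by that factor.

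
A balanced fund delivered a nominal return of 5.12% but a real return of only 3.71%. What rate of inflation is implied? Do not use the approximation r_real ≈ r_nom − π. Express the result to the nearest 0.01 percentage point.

1.36%

From (1+r_nom) = (1+r_real)(1+π), we get 1+π = (1 + 5.12%)/(1 + 3.71%) = 1.0512/1.0371 ≈ 1.01360.
So π ≈ 1.3596%.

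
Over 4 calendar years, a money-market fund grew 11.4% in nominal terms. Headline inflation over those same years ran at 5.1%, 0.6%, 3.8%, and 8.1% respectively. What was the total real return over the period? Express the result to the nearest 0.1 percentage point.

Cumulative inflation factor: 1.051 × 1.006 × 1.038 × 1.081 ≈ 1.18638.
Nominal growth factor: 1.11400. Real growth factor = 1.11400 / 1.18638 ≈ 0.93899.
Total real return ≈ -6.1009%.

-6.1%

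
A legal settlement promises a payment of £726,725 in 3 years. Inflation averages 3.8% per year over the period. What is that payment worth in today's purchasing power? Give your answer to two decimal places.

Price-level factor over 3 years: (1 + 3.8%)^3 = 1.118386872.
Purchasing power today: £726,725 divided by that factor.

£649,797.51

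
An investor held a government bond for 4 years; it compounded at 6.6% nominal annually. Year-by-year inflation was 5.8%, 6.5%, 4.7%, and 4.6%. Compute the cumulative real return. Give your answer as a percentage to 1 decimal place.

4.6%

Cumulative inflation factor: 1.058 × 1.065 × 1.047 × 1.046 ≈ 1.23400.
Nominal growth factor: 1.29130. Real growth factor = 1.29130 / 1.23400 ≈ 1.04644.
Total real return ≈ 4.6442%.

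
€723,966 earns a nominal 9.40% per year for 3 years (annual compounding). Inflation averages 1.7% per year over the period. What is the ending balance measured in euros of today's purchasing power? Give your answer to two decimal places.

Nominal value at maturity: €723,966 × (1 + 9.40%)^3 ≈ €947,916.62.
Price-level factor over 3 years: (1 + 1.7%)^3 = 1.051871913.
Dividing the nominal maturity value by the price-level factor gives the value in today's money.

€901,171.15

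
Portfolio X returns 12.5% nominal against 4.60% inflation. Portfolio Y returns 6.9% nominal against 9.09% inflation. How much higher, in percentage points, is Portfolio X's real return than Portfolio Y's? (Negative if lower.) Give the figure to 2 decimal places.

9.56

Portfolio X real return: 1.125/1.0460 − 1 = 7.553%.
Portfolio Y real return: 1.069/1.0909 − 1 = -2.008%.
Difference: 7.553 − (-2.008) = 9.561 pp.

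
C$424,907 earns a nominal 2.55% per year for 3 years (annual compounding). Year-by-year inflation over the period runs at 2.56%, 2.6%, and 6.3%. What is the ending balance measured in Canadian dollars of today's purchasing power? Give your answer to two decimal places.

C$409,677.62

Nominal value at maturity: C$424,907 × (1 + 2.55%)^3 ≈ C$458,248.32.
Price-level factor over 3 years: 1.0256 × 1.026 × 1.063 = 1.1185583328.
Dividing the nominal maturity value by the price-level factor gives the value in today's money.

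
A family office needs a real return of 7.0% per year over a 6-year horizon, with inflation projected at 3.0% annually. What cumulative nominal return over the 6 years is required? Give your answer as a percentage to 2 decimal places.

79.20%

Required annual nominal rate: (1+7.0%)(1+3.0%) − 1 = 10.21%.
Cumulative over 6 years: (1 + 0.1021)^6 − 1 ≈ 0.79195.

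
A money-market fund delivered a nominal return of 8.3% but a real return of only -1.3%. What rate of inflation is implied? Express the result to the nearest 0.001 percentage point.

9.726%

From (1+r_nom) = (1+r_real)(1+π), we get 1+π = (1 + 8.3%)/(1 − 1.3%) = 1.083/0.987 ≈ 1.09726.
So π ≈ 9.7264%.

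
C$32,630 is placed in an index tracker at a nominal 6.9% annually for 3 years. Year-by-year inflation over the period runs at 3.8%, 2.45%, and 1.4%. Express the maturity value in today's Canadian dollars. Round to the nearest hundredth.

C$36,966.04

Nominal value at maturity: C$32,630 × (1 + 6.9%)^3 ≈ C$39,861.18.
Price-level factor over 3 years: 1.038 × 1.0245 × 1.014 = 1.078319034.
The maturity value deflated by that factor is the answer in today's purchasing power.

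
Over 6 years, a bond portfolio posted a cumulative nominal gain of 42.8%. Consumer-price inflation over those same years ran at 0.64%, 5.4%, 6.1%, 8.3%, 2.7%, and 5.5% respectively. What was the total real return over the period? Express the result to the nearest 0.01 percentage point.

8.13%

Cumulative inflation factor: 1.0064 × 1.054 × 1.061 × 1.083 × 1.027 × 1.055 ≈ 1.32062.
Nominal growth factor: 1.42800. Real growth factor = 1.42800 / 1.32062 ≈ 1.08131.
Total real return ≈ 8.1310%.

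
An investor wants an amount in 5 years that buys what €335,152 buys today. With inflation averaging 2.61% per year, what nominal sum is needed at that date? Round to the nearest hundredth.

Cumulative price-level factor: (1+2.61%)^5 ≈ 1.1374922282.
The nominal amount required is €335,152 scaled up by that factor.

€381,232.80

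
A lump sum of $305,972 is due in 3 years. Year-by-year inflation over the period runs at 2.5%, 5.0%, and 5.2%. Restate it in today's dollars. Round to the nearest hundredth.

$270,241.96

Price-level factor over 3 years: 1.025 × 1.050 × 1.052 = 1.132215.
Purchasing power today: $305,972 divided by that factor.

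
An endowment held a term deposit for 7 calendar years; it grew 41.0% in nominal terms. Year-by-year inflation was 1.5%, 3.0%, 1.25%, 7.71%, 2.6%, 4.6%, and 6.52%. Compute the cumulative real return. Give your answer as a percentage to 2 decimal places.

8.18%

Cumulative inflation factor: 1.015 × 1.030 × 1.0125 × 1.0771 × 1.026 × 1.046 × 1.0652 ≈ 1.30336.
Nominal growth factor: 1.41000. Real growth factor = 1.41000 / 1.30336 ≈ 1.08182.
Total real return ≈ 8.1819%.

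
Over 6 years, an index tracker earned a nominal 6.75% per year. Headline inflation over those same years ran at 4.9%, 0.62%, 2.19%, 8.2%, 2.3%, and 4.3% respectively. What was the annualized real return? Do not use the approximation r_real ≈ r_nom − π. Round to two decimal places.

Cumulative inflation factor: 1.049 × 1.0062 × 1.0219 × 1.082 × 1.023 × 1.043 ≈ 1.24525.
Nominal growth factor: 1.47981. Real growth factor = 1.47981 / 1.24525 ≈ 1.18837.
Annualized: 1.18837^(1/6) − 1 ≈ 0.02918.

2.92%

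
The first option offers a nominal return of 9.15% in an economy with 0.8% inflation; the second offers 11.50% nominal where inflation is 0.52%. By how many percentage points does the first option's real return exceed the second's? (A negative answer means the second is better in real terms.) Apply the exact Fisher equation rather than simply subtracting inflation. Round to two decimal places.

-2.64

The first option real return: 1.0915/1.008 − 1 = 8.284%.
The second real return: 1.1150/1.0052 − 1 = 10.923%.
Difference: 8.284 − 10.923 = -2.639 pp.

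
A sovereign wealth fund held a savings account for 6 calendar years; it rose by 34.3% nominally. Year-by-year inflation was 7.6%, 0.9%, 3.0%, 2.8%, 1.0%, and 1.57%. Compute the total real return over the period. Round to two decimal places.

Cumulative inflation factor: 1.076 × 1.009 × 1.030 × 1.028 × 1.010 × 1.0157 ≈ 1.17929.
Nominal growth factor: 1.34300. Real growth factor = 1.34300 / 1.17929 ≈ 1.13882.
Total real return ≈ 13.8821%.

13.88%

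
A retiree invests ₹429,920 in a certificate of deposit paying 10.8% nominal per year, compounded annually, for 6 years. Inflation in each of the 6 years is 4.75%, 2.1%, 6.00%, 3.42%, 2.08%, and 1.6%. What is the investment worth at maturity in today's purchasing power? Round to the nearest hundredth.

₹654,186.64

Nominal value at maturity: ₹429,920 × (1 + 10.8%)^6 ≈ ₹795,474.41.
Price-level factor over 6 years: 1.0475 × 1.021 × 1.0600 × 1.0342 × 1.0208 × 1.016 ≈ 1.2159747079.
The maturity value deflated by that factor is the answer in today's purchasing power.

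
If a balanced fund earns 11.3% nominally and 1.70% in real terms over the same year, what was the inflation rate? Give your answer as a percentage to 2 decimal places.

9.44%

From (1+r_nom) = (1+r_real)(1+π), we get 1+π = (1 + 11.3%)/(1 + 1.70%) = 1.113/1.0170 ≈ 1.09440.
So π ≈ 9.4395%.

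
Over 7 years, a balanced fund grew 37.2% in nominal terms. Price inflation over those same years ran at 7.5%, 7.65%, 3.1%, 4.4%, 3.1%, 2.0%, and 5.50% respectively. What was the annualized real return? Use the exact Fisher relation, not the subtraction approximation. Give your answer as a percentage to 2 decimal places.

Cumulative inflation factor: 1.075 × 1.0765 × 1.031 × 1.044 × 1.031 × 1.020 × 1.0550 ≈ 1.38195.
Nominal growth factor: 1.37200. Real growth factor = 1.37200 / 1.38195 ≈ 0.99280.
Annualized: 0.99280^(1/7) − 1 ≈ -0.00103.

-0.10%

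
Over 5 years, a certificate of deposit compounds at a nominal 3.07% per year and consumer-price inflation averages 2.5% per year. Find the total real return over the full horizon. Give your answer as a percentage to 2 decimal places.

2.81%

The annual real rate is (1+3.07%)/(1+2.5%) − 1 = 0.5561%.
Compounded over 5 years: (1 + 0.005561)^5 − 1 ≈ 0.02812.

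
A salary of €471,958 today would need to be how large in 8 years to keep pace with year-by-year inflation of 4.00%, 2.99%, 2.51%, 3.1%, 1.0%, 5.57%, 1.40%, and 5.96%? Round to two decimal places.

€612,066.27

Cumulative price-level factor: 1.0400 × 1.0299 × 1.0251 × 1.031 × 1.010 × 1.0557 × 1.0140 × 1.0596 ≈ 1.2968659753.
Multiplying €471,958 by the price-level factor gives the future nominal sum.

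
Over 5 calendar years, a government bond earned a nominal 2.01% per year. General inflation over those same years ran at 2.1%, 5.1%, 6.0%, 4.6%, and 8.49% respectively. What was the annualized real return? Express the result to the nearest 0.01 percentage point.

Cumulative inflation factor: 1.021 × 1.051 × 1.060 × 1.046 × 1.0849 ≈ 1.29079.
Nominal growth factor: 1.10462. Real growth factor = 1.10462 / 1.29079 ≈ 0.85577.
Annualized: 0.85577^(1/5) − 1 ≈ -0.03067.

-3.07%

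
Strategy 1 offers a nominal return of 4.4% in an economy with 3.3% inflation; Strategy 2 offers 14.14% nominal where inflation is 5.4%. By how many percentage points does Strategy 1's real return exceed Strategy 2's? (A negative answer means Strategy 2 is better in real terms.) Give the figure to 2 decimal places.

Strategy 1 real return: 1.044/1.033 − 1 = 1.065%.
Strategy 2 real return: 1.1414/1.054 − 1 = 8.292%.
Difference: 1.065 − 8.292 = -7.227 pp.

-7.23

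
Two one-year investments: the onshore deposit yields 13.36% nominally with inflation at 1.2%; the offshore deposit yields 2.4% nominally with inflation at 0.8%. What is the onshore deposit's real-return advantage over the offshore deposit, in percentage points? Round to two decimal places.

The onshore deposit real return: 1.1336/1.012 − 1 = 12.016%.
The offshore deposit real return: 1.024/1.008 − 1 = 1.587%.
Difference: 12.016 − 1.587 = 10.429 pp.

10.43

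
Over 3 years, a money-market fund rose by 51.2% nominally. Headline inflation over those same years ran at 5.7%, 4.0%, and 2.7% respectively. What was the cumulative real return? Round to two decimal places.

33.93%

Cumulative inflation factor: 1.057 × 1.040 × 1.027 ≈ 1.12896.
Nominal growth factor: 1.51200. Real growth factor = 1.51200 / 1.12896 ≈ 1.33929.
Total real return ≈ 33.9285%.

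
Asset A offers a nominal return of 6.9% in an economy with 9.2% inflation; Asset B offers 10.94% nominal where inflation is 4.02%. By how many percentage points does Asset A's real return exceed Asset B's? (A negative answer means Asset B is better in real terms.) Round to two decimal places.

-8.76

Asset A real return: 1.069/1.092 − 1 = -2.106%.
Asset B real return: 1.1094/1.0402 − 1 = 6.653%.
Difference: -2.106 − 6.653 = -8.759 pp.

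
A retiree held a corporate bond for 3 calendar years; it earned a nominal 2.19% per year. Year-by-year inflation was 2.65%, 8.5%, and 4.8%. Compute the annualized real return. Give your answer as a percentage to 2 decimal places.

-2.94%

Cumulative inflation factor: 1.0265 × 1.085 × 1.048 ≈ 1.16721.
Nominal growth factor: 1.06715. Real growth factor = 1.06715 / 1.16721 ≈ 0.91427.
Annualized: 0.91427^(1/3) − 1 ≈ -0.02943.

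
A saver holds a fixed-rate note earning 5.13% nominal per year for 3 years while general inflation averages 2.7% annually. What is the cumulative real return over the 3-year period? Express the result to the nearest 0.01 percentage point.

The annual real rate is (1+5.13%)/(1+2.7%) − 1 = 2.3661%.
Compounded over 3 years: (1 + 0.023661)^3 − 1 ≈ 0.07268.

7.27%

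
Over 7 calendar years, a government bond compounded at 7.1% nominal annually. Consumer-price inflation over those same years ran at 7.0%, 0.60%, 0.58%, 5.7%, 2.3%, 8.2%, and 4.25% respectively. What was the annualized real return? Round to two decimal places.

2.93%

Cumulative inflation factor: 1.070 × 1.0060 × 1.0058 × 1.057 × 1.023 × 1.082 × 1.0425 ≈ 1.32053.
Nominal growth factor: 1.61632. Real growth factor = 1.61632 / 1.32053 ≈ 1.22399.
Annualized: 1.22399^(1/7) − 1 ≈ 0.02929.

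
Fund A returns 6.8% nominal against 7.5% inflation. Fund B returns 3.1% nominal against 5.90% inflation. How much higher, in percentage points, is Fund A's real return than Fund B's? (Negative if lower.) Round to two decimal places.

1.99

Fund A real return: 1.068/1.075 − 1 = -0.651%.
Fund B real return: 1.031/1.0590 − 1 = -2.644%.
Difference: -0.651 − (-2.644) = 1.993 pp.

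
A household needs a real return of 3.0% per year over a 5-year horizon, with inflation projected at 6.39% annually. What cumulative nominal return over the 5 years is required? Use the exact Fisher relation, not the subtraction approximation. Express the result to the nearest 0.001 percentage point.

58.012%

Required annual nominal rate: (1+3.0%)(1+6.39%) − 1 = 9.5817%.
Cumulative over 5 years: (1 + 0.095817)^5 − 1 ≈ 0.58012.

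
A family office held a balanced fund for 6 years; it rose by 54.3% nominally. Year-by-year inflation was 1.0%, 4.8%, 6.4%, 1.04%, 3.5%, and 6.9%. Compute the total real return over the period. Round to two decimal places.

22.55%

Cumulative inflation factor: 1.010 × 1.048 × 1.064 × 1.0104 × 1.035 × 1.069 ≈ 1.25903.
Nominal growth factor: 1.54300. Real growth factor = 1.54300 / 1.25903 ≈ 1.22555.
Total real return ≈ 22.5548%.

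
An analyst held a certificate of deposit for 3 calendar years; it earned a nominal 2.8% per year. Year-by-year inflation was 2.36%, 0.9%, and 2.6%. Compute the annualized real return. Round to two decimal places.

0.83%

Cumulative inflation factor: 1.0236 × 1.009 × 1.026 ≈ 1.05967.
Nominal growth factor: 1.08637. Real growth factor = 1.08637 / 1.05967 ≈ 1.02520.
Annualized: 1.02520^(1/3) − 1 ≈ 0.00833.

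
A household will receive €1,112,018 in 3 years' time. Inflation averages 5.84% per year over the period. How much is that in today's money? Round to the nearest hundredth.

Price-level factor over 3 years: (1 + 5.84%)^3 ≈ 1.1856308567.
Purchasing power today: €1,112,018 divided by that factor.

€937,912.50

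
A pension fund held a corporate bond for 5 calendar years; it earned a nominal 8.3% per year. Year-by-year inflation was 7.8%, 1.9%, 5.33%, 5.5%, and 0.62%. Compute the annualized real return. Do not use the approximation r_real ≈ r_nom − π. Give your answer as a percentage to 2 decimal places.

3.94%

Cumulative inflation factor: 1.078 × 1.019 × 1.0533 × 1.055 × 1.0062 ≈ 1.22824.
Nominal growth factor: 1.48985. Real growth factor = 1.48985 / 1.22824 ≈ 1.21300.
Annualized: 1.21300^(1/5) − 1 ≈ 0.03937.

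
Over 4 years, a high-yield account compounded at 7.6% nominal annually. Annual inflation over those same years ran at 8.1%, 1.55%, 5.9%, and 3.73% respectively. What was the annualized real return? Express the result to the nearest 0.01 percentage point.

2.68%

Cumulative inflation factor: 1.081 × 1.0155 × 1.059 × 1.0373 ≈ 1.20589.
Nominal growth factor: 1.34045. Real growth factor = 1.34045 / 1.20589 ≈ 1.11159.
Annualized: 1.11159^(1/4) − 1 ≈ 0.02680.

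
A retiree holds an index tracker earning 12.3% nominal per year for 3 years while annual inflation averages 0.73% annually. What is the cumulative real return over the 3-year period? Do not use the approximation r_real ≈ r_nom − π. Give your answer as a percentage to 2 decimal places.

The annual real rate is (1+12.3%)/(1+0.73%) − 1 = 11.4862%.
Compounded over 3 years: (1 + 0.114862)^3 − 1 ≈ 0.38568.

38.57%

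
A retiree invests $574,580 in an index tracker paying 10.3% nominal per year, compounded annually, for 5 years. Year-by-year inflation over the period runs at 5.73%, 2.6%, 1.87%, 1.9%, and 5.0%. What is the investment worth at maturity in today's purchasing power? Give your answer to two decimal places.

Nominal value at maturity: $574,580 × (1 + 10.3%)^5 ≈ $938,054.49.
Price-level factor over 5 years: 1.0573 × 1.026 × 1.0187 × 1.019 × 1.050 ≈ 1.1823753913.
The maturity value deflated by that factor is the answer in today's purchasing power.

$793,364.36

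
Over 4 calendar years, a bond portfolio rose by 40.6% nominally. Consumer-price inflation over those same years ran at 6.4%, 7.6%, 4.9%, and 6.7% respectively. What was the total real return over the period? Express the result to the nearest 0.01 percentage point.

9.72%

Cumulative inflation factor: 1.064 × 1.076 × 1.049 × 1.067 ≈ 1.28143.
Nominal growth factor: 1.40600. Real growth factor = 1.40600 / 1.28143 ≈ 1.09721.
Total real return ≈ 9.7214%.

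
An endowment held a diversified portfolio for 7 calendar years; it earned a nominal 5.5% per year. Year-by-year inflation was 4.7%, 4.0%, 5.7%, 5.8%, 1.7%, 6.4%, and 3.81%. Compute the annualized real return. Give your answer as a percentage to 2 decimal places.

0.88%

Cumulative inflation factor: 1.047 × 1.040 × 1.057 × 1.058 × 1.017 × 1.064 × 1.0381 ≈ 1.36786.
Nominal growth factor: 1.45468. Real growth factor = 1.45468 / 1.36786 ≈ 1.06347.
Annualized: 1.06347^(1/7) − 1 ≈ 0.00883.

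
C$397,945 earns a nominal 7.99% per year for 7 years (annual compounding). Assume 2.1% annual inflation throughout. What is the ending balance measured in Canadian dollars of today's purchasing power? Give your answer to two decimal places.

Nominal value at maturity: C$397,945 × (1 + 7.99%)^7 ≈ C$681,565.88.
Price-level factor over 7 years: (1 + 2.1%)^7 ≈ 1.1565920282.
The maturity value deflated by that factor is the answer in today's purchasing power.

C$589,288.07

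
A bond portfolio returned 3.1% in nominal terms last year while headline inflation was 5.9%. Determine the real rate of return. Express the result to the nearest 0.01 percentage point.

-2.64%

Real return via the Fisher equation: (1 + 3.1%)/(1 + 5.9%) − 1 = 1.031/1.059 − 1 ≈ -0.02644.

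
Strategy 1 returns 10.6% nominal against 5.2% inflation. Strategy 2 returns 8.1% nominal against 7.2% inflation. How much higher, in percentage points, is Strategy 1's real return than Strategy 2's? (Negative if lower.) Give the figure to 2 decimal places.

4.29

Strategy 1 real return: 1.106/1.052 − 1 = 5.133%.
Strategy 2 real return: 1.081/1.072 − 1 = 0.840%.
Difference: 5.133 − 0.840 = 4.293 pp.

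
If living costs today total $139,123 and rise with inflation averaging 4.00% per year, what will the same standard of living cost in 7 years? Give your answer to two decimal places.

Cumulative price-level factor: (1+4.00%)^7 ≈ 1.3159317792.
The nominal amount required is $139,123 scaled up by that factor.

$183,076.38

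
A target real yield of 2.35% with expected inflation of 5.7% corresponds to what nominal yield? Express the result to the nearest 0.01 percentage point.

8.18%

By the Fisher equation, 1 + r_nom = (1 + 2.35%)(1 + 5.7%) = 1.0235 × 1.057 = 1.0818395.
So r_nom = 8.18395%.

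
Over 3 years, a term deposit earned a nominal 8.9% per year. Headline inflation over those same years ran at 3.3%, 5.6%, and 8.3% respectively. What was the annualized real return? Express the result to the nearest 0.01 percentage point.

3.01%

Cumulative inflation factor: 1.033 × 1.056 × 1.083 ≈ 1.18139.
Nominal growth factor: 1.29147. Real growth factor = 1.29147 / 1.18139 ≈ 1.09318.
Annualized: 1.09318^(1/3) − 1 ≈ 0.03014.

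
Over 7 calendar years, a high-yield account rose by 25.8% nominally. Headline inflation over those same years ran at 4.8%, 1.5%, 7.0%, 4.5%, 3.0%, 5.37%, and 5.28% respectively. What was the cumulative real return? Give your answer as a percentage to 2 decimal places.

Cumulative inflation factor: 1.048 × 1.015 × 1.070 × 1.045 × 1.030 × 1.0537 × 1.0528 ≈ 1.35903.
Nominal growth factor: 1.25800. Real growth factor = 1.25800 / 1.35903 ≈ 0.92566.
Total real return ≈ -7.4336%.

-7.43%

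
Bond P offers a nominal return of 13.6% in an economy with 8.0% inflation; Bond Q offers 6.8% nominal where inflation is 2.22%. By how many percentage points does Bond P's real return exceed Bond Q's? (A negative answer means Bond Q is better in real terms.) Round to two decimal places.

Bond P real return: 1.136/1.080 − 1 = 5.185%.
Bond Q real return: 1.068/1.0222 − 1 = 4.481%.
Difference: 5.185 − 4.481 = 0.704 pp.

0.70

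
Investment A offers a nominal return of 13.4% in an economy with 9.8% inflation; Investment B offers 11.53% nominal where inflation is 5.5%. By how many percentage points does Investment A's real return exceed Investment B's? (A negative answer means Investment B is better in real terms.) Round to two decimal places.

-2.44

Investment A real return: 1.134/1.098 − 1 = 3.279%.
Investment B real return: 1.1153/1.055 − 1 = 5.716%.
Difference: 3.279 − 5.716 = -2.437 pp.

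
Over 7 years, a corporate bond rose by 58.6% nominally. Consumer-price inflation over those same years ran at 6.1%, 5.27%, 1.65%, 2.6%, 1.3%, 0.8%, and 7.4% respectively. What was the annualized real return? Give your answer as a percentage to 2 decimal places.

3.14%

Cumulative inflation factor: 1.061 × 1.0527 × 1.0165 × 1.026 × 1.013 × 1.008 × 1.074 ≈ 1.27746.
Nominal growth factor: 1.58600. Real growth factor = 1.58600 / 1.27746 ≈ 1.24152.
Annualized: 1.24152^(1/7) − 1 ≈ 0.03139.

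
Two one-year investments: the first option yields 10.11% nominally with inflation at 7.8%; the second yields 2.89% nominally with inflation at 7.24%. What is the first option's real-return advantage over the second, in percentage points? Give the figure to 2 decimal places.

6.20

The first option real return: 1.1011/1.078 − 1 = 2.143%.
The second real return: 1.0289/1.0724 − 1 = -4.056%.
Difference: 2.143 − (-4.056) = 6.199 pp.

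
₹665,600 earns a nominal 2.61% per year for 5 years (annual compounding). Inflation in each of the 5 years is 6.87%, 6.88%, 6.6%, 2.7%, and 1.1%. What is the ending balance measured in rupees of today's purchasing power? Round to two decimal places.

₹598,867.43

Nominal value at maturity: ₹665,600 × (1 + 2.61%)^5 ≈ ₹757,114.83.
Price-level factor over 5 years: 1.0687 × 1.0688 × 1.066 × 1.027 × 1.011 ≈ 1.2642444577.
Dividing the nominal maturity value by the price-level factor gives the value in today's money.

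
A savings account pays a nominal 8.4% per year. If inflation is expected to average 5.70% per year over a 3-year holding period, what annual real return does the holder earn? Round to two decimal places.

2.55%

With constant rates the annual real return is the same each year: (1+8.4%)/(1+5.70%) − 1 = 0.02554.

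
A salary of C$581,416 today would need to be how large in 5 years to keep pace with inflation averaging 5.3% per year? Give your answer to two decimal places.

Cumulative price-level factor: (1+5.3%)^5 ≈ 1.2946186406.
Multiplying C$581,416 by the price-level factor gives the future nominal sum.

C$752,711.99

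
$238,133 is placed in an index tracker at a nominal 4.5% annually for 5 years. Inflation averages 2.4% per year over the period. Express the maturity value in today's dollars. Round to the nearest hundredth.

$263,573.20

Nominal value at maturity: $238,133 × (1 + 4.5%)^5 ≈ $296,757.04.
Price-level factor over 5 years: (1 + 2.4%)^5 ≈ 1.1258999068.
The maturity value deflated by that factor is the answer in today's purchasing power.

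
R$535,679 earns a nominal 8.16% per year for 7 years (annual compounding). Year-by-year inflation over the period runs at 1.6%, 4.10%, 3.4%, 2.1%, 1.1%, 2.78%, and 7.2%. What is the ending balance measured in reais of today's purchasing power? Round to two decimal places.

R$745,806.39

Nominal value at maturity: R$535,679 × (1 + 8.16%)^7 ≈ R$927,622.71.
Price-level factor over 7 years: 1.016 × 1.0410 × 1.034 × 1.021 × 1.011 × 1.0278 × 1.072 ≈ 1.2437848788.
The maturity value deflated by that factor is the answer in today's purchasing power.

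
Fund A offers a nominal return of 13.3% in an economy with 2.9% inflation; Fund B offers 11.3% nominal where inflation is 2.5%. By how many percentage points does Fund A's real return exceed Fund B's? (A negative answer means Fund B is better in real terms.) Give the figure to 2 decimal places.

1.52

Fund A real return: 1.133/1.029 − 1 = 10.107%.
Fund B real return: 1.113/1.025 − 1 = 8.585%.
Difference: 10.107 − 8.585 = 1.522 pp.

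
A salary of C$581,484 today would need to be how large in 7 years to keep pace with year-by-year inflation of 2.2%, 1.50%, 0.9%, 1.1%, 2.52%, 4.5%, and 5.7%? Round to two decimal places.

Cumulative price-level factor: 1.022 × 1.0150 × 1.009 × 1.011 × 1.0252 × 1.045 × 1.057 ≈ 1.1982822746.
Multiplying C$581,484 by the price-level factor gives the future nominal sum.

C$696,781.97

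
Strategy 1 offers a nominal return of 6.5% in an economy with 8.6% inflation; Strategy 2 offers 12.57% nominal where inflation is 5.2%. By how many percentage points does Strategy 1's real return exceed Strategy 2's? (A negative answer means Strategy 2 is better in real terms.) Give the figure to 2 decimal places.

Strategy 1 real return: 1.065/1.086 − 1 = -1.934%.
Strategy 2 real return: 1.1257/1.052 − 1 = 7.006%.
Difference: -1.934 − 7.006 = -8.940 pp.

-8.94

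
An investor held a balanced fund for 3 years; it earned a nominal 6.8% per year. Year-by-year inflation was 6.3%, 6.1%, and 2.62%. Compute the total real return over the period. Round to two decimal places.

Cumulative inflation factor: 1.063 × 1.061 × 1.0262 ≈ 1.15739.
Nominal growth factor: 1.21819. Real growth factor = 1.21819 / 1.15739 ≈ 1.05253.
Total real return ≈ 5.2527%.

5.25%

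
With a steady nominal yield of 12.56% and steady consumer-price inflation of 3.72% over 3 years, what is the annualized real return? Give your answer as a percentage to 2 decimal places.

8.52%

With constant rates the annual real return is the same each year: (1+12.56%)/(1+3.72%) − 1 = 0.08523.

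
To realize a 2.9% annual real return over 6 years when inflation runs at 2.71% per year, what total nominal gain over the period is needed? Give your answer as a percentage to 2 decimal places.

39.37%

Required annual nominal rate: (1+2.9%)(1+2.71%) − 1 = 5.68859%.
Cumulative over 6 years: (1 + 0.0568859)^6 − 1 ≈ 0.39370.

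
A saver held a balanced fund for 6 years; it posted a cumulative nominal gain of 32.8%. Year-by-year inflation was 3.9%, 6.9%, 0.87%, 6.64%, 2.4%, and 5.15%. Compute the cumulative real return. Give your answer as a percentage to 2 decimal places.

3.23%

Cumulative inflation factor: 1.039 × 1.069 × 1.0087 × 1.0664 × 1.024 × 1.0515 ≈ 1.28643.
Nominal growth factor: 1.32800. Real growth factor = 1.32800 / 1.28643 ≈ 1.03232.
Total real return ≈ 3.2318%.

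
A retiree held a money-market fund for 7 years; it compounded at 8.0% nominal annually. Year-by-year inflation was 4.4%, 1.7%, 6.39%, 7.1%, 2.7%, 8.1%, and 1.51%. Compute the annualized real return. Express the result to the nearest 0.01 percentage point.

Cumulative inflation factor: 1.044 × 1.017 × 1.0639 × 1.071 × 1.027 × 1.081 × 1.0151 ≈ 1.36338.
Nominal growth factor: 1.71382. Real growth factor = 1.71382 / 1.36338 ≈ 1.25704.
Annualized: 1.25704^(1/7) − 1 ≈ 0.03322.

3.32%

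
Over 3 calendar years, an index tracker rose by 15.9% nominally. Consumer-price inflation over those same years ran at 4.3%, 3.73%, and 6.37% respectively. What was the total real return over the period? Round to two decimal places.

Cumulative inflation factor: 1.043 × 1.0373 × 1.0637 ≈ 1.15082.
Nominal growth factor: 1.15900. Real growth factor = 1.15900 / 1.15082 ≈ 1.00711.
Total real return ≈ 0.7107%.

0.71%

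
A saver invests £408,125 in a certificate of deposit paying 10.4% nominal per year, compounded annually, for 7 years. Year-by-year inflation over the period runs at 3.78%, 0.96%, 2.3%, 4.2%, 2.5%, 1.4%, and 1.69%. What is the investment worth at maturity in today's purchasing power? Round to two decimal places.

Nominal value at maturity: £408,125 × (1 + 10.4%)^7 ≈ £815,786.87.
Price-level factor over 7 years: 1.0378 × 1.0096 × 1.023 × 1.042 × 1.025 × 1.014 × 1.0169 ≈ 1.1804468257.
The maturity value deflated by that factor is the answer in today's purchasing power.

£691,083.12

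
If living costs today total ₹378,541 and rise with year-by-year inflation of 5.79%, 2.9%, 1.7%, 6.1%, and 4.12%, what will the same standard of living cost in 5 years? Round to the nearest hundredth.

Cumulative price-level factor: 1.0579 × 1.029 × 1.017 × 1.061 × 1.0412 ≈ 1.2230113519.
The nominal amount required is ₹378,541 scaled up by that factor.

₹462,959.94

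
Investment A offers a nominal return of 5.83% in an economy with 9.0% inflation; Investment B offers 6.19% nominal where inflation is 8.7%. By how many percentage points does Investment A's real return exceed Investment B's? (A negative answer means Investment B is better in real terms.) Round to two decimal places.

Investment A real return: 1.0583/1.090 − 1 = -2.908%.
Investment B real return: 1.0619/1.087 − 1 = -2.309%.
Difference: -2.908 − (-2.309) = -0.599 pp.

-0.60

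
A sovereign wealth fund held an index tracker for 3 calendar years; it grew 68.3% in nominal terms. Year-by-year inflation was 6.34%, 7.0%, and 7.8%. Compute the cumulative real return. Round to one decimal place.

Cumulative inflation factor: 1.0634 × 1.070 × 1.078 ≈ 1.22659.
Nominal growth factor: 1.68300. Real growth factor = 1.68300 / 1.22659 ≈ 1.37210.
Total real return ≈ 37.2097%.

37.2%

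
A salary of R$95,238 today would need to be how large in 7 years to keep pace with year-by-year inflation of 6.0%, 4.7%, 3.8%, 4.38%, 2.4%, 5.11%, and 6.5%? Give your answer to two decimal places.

R$131,271.69

Cumulative price-level factor: 1.060 × 1.047 × 1.038 × 1.0438 × 1.024 × 1.0511 × 1.065 ≈ 1.3783540716.
Multiplying R$95,238 by the price-level factor gives the future nominal sum.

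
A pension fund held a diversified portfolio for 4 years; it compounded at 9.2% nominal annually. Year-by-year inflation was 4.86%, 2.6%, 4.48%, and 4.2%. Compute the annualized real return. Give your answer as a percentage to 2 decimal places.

4.97%

Cumulative inflation factor: 1.0486 × 1.026 × 1.0448 × 1.042 ≈ 1.17127.
Nominal growth factor: 1.42197. Real growth factor = 1.42197 / 1.17127 ≈ 1.21404.
Annualized: 1.21404^(1/4) − 1 ≈ 0.04968.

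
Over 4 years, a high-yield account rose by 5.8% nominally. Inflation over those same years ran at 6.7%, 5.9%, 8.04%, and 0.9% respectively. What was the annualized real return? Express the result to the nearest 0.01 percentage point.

-3.73%

Cumulative inflation factor: 1.067 × 1.059 × 1.0804 × 1.009 ≈ 1.23179.
Nominal growth factor: 1.05800. Real growth factor = 1.05800 / 1.23179 ≈ 0.85891.
Annualized: 0.85891^(1/4) − 1 ≈ -0.03731.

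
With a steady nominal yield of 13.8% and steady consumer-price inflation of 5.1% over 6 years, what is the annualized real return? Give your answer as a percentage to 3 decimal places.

With constant rates the annual real return is the same each year: (1+13.8%)/(1+5.1%) − 1 = 0.08278.

8.278%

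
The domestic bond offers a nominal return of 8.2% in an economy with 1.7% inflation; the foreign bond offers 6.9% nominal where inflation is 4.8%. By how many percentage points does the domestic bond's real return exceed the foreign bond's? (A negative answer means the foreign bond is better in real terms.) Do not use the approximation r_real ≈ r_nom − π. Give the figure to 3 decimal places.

4.388

The domestic bond real return: 1.082/1.017 − 1 = 6.3913%.
The foreign bond real return: 1.069/1.048 − 1 = 2.0038%.
Difference: 6.3913 − 2.0038 = 4.3875 pp.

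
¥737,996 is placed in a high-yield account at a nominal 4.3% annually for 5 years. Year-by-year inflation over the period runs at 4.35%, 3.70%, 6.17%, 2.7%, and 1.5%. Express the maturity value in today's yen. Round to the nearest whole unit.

¥760,617

Nominal value at maturity: ¥737,996 × (1 + 4.3%)^5 ≈ ¥910,910.
Price-level factor over 5 years: 1.0435 × 1.0370 × 1.0617 × 1.027 × 1.015 ≈ 1.1975937283.
Dividing the nominal maturity value by the price-level factor gives the value in today's money.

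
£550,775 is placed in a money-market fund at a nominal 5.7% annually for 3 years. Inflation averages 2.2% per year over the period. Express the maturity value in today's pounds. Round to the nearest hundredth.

£609,321.49

Nominal value at maturity: £550,775 × (1 + 5.7%)^3 ≈ £650,427.93.
Price-level factor over 3 years: (1 + 2.2%)^3 = 1.067462648.
The maturity value deflated by that factor is the answer in today's purchasing power.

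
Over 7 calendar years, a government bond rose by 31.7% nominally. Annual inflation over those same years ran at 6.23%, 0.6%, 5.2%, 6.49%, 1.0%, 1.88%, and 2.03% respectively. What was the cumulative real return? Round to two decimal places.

4.78%

Cumulative inflation factor: 1.0623 × 1.006 × 1.052 × 1.0649 × 1.010 × 1.0188 × 1.0203 ≈ 1.25692.
Nominal growth factor: 1.31700. Real growth factor = 1.31700 / 1.25692 ≈ 1.04780.
Total real return ≈ 4.7799%.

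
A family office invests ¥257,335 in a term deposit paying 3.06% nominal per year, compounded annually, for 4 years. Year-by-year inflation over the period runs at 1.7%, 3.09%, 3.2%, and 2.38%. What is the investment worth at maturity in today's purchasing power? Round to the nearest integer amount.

¥262,076

Nominal value at maturity: ¥257,335 × (1 + 3.06%)^4 ≈ ¥290,308.
Price-level factor over 4 years: 1.017 × 1.0309 × 1.032 × 1.0238 ≈ 1.1077259124.
Dividing the nominal maturity value by the price-level factor gives the value in today's money.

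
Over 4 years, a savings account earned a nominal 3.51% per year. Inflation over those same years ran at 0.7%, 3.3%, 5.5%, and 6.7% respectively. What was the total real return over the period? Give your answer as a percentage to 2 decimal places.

Cumulative inflation factor: 1.007 × 1.033 × 1.055 × 1.067 ≈ 1.17097.
Nominal growth factor: 1.14797. Real growth factor = 1.14797 / 1.17097 ≈ 0.98035.
Total real return ≈ -1.9647%.

-1.96%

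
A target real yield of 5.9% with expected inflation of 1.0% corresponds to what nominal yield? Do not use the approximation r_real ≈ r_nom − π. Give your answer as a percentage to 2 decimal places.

6.96%

By the Fisher equation, 1 + r_nom = (1 + 5.9%)(1 + 1.0%) = 1.059 × 1.010 = 1.06959.
So r_nom = 6.959%.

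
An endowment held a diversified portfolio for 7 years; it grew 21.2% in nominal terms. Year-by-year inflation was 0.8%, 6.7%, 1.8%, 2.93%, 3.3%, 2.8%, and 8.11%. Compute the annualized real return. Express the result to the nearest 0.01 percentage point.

Cumulative inflation factor: 1.008 × 1.067 × 1.018 × 1.0293 × 1.033 × 1.028 × 1.0811 ≈ 1.29382.
Nominal growth factor: 1.21200. Real growth factor = 1.21200 / 1.29382 ≈ 0.93676.
Annualized: 0.93676^(1/7) − 1 ≈ -0.00929.

-0.93%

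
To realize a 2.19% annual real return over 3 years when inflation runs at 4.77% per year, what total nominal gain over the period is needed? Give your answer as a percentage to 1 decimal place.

Required annual nominal rate: (1+2.19%)(1+4.77%) − 1 = 7.064463%.
Cumulative over 3 years: (1 + 0.07064463)^3 − 1 ≈ 0.22726.

22.7%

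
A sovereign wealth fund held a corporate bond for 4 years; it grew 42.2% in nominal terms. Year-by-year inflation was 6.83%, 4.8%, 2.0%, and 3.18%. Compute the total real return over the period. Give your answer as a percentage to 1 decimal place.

20.7%

Cumulative inflation factor: 1.0683 × 1.048 × 1.020 × 1.0318 ≈ 1.17828.
Nominal growth factor: 1.42200. Real growth factor = 1.42200 / 1.17828 ≈ 1.20684.
Total real return ≈ 20.6839%.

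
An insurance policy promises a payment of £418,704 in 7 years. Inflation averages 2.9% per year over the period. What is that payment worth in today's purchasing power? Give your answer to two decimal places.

Price-level factor over 7 years: (1 + 2.9%)^7 ≈ 1.2215398048.
Purchasing power today: £418,704 divided by that factor.

£342,767.38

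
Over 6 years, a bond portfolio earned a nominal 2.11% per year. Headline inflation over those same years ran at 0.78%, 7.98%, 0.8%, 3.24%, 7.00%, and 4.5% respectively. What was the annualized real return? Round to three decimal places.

Cumulative inflation factor: 1.0078 × 1.0798 × 1.008 × 1.0324 × 1.0700 × 1.045 ≈ 1.26627.
Nominal growth factor: 1.13347. Real growth factor = 1.13347 / 1.26627 ≈ 0.89512.
Annualized: 0.89512^(1/6) − 1 ≈ -0.01830.

-1.830%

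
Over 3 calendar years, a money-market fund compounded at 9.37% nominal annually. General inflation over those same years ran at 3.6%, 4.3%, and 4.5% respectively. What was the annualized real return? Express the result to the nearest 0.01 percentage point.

Cumulative inflation factor: 1.036 × 1.043 × 1.045 ≈ 1.12917.
Nominal growth factor: 1.30826. Real growth factor = 1.30826 / 1.12917 ≈ 1.15860.
Annualized: 1.15860^(1/3) − 1 ≈ 0.05030.

5.03%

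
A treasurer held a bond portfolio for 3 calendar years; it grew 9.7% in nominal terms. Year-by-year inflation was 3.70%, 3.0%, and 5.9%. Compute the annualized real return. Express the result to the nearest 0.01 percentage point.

Cumulative inflation factor: 1.0370 × 1.030 × 1.059 ≈ 1.13113.
Nominal growth factor: 1.09700. Real growth factor = 1.09700 / 1.13113 ≈ 0.96983.
Annualized: 0.96983^(1/3) − 1 ≈ -0.01016.

-1.02%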